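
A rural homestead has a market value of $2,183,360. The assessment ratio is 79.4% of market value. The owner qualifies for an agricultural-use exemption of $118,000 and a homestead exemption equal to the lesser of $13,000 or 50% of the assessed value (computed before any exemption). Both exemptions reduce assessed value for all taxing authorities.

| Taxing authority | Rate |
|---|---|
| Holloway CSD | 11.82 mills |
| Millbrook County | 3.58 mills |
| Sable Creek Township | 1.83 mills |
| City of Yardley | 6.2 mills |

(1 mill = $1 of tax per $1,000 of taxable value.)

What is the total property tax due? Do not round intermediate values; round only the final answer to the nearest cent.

Assessed value = $2,183,360 × 0.794 = $1,733,587.84
Homestead exemption = min($13,000, 50% × $1,733,587.84) = min($13,000, $866,793.92) = $13,000 (dollar cap binds)
Taxable value = $1,733,587.84 − $118,000 − $13,000 = $1,602,587.84
Holloway CSD: $1,602,587.84 × 0.01182 = $18,942.5882688
Millbrook County: $1,602,587.84 × 0.00358 = $5,737.2644672
Sable Creek Township: $1,602,587.84 × 0.00183 = $2,932.7357472
City of Yardley: $1,602,587.84 × 0.0062 = $9,936.044608
Total = $37,548.6330912

$37,548.63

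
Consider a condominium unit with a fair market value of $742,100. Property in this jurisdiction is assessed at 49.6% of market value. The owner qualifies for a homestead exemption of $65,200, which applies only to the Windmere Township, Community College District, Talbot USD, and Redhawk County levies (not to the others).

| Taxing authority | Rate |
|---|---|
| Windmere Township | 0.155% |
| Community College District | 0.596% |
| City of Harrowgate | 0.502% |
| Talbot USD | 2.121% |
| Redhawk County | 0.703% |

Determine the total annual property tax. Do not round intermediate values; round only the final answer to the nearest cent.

Assessed value = $742,100 × 0.496 = $368,081.6
Windmere Township: ($368,081.6 − $65,200) × 0.00155 = $302,881.6 × 0.00155 = $469.46648
Community College District: ($368,081.6 − $65,200) × 0.00596 = $302,881.6 × 0.00596 = $1,805.174336
City of Harrowgate: $368,081.6 × 0.00502 = $1,847.769632
Talbot USD: ($368,081.6 − $65,200) × 0.02121 = $302,881.6 × 0.02121 = $6,424.118736
Redhawk County: ($368,081.6 − $65,200) × 0.00703 = $302,881.6 × 0.00703 = $2,129.257648
Total = $12,675.786832

$12,675.79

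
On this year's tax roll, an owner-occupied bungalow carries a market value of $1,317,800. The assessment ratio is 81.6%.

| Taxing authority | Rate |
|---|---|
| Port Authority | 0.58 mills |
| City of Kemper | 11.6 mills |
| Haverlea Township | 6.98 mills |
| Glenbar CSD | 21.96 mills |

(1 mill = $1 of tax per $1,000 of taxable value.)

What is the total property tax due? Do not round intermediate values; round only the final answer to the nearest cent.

$44,217.36

Assessed value = $1,317,800 × 0.816 = $1,075,324.8
Port Authority: $1,075,324.8 × 0.00058 = $623.688384
City of Kemper: $1,075,324.8 × 0.0116 = $12,473.76768
Haverlea Township: $1,075,324.8 × 0.00698 = $7,505.767104
Glenbar CSD: $1,075,324.8 × 0.02196 = $23,614.132608
Total = $623.688384 + $12,473.76768 + $7,505.767104 + $23,614.132608 = $44,217.355776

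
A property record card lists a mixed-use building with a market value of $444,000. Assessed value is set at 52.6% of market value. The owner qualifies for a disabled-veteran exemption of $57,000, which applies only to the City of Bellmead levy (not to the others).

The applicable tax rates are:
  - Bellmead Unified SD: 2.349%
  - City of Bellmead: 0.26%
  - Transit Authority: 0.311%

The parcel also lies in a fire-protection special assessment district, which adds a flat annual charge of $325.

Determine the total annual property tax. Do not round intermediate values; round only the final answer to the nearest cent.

Assessed value = $444,000 × 0.526 = $233,544
Bellmead Unified SD: $233,544 × 0.02349 = $5,485.94856
City of Bellmead: ($233,544 − $57,000) × 0.0026 = $176,544 × 0.0026 = $459.0144
Transit Authority: $233,544 × 0.00311 = $726.32184
Levies subtotal = $6,671.2848
Total = $6,671.2848 + $325 = $6,996.2848

$6,996.28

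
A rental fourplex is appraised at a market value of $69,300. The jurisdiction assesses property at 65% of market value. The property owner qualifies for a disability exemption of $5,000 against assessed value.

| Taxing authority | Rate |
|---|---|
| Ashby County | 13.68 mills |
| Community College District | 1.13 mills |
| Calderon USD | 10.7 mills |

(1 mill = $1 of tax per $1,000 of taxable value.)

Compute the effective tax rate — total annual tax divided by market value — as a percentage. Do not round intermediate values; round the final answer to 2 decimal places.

1.47%

Assessed value = $69,300 × 0.65 = $45,045
Taxable value = $45,045 − $5,000 = $40,045
Ashby County: $40,045 × 0.01368 = $547.8156
Community College District: $40,045 × 0.00113 = $45.25085
Calderon USD: $40,045 × 0.0107 = $428.4815
Total tax = $1,021.54795
Effective rate = $1,021.54795 ÷ $69,300 = 1.47% of market value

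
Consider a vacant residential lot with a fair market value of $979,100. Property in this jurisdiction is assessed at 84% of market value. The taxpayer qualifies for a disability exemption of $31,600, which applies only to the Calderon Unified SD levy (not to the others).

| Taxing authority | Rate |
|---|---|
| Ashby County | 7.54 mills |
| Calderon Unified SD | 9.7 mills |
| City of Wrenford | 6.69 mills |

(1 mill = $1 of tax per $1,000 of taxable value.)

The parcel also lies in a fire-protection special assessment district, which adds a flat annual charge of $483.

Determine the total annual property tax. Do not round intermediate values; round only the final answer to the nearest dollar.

$19,858

Assessed value = $979,100 × 0.84 = $822,444
Ashby County: $822,444 × 0.00754 = $6,201.22776
Calderon Unified SD: ($822,444 − $31,600) × 0.0097 = $790,844 × 0.0097 = $7,671.1868
City of Wrenford: $822,444 × 0.00669 = $5,502.15036
Levies subtotal = $19,374.56492
Total = $19,374.56492 + $483 = $19,857.56492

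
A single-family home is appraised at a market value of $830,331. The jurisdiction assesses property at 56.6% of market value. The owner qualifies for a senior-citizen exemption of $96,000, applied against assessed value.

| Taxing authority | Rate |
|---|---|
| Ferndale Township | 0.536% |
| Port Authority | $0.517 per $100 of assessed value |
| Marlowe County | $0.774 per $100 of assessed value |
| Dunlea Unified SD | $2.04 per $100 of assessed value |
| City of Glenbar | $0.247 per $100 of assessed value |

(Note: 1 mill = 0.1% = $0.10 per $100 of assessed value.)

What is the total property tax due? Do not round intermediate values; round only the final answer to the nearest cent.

$15,385.02

Assessed value = $830,331 × 0.566 = $469,967.346
Taxable value = $469,967.346 − $96,000 = $373,967.346
Ferndale Township: $373,967.346 × 0.00536 = $2,004.46497456
Port Authority: $373,967.346 × 0.00517 = $1,933.41117882
Marlowe County: $373,967.346 × 0.00774 = $2,894.50725804
Dunlea Unified SD: $373,967.346 × 0.0204 = $7,628.9338584
City of Glenbar: $373,967.346 × 0.00247 = $923.69934462
Total = $15,385.01661444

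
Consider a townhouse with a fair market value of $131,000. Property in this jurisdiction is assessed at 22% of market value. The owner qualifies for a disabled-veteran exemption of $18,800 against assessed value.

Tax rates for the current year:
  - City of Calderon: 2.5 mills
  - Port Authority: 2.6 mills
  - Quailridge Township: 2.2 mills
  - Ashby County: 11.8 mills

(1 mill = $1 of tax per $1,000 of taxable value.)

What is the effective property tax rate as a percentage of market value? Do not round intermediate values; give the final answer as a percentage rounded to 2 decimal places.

Assessed value = $131,000 × 0.22 = $28,820
Taxable value = $28,820 − $18,800 = $10,020
City of Calderon: $10,020 × 0.0025 = $25.05
Port Authority: $10,020 × 0.0026 = $26.052
Quailridge Township: $10,020 × 0.0022 = $22.044
Ashby County: $10,020 × 0.0118 = $118.236
Total tax = $191.382
Effective rate = $191.382 ÷ $131,000 = 0.15% of market value

0.15%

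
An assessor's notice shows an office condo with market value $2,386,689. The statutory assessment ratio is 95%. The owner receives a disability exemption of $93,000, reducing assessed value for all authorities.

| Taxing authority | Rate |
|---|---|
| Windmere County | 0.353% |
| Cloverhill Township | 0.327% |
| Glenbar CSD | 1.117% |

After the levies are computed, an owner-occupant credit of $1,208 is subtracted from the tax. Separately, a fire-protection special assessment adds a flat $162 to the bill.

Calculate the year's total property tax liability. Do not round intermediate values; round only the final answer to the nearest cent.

Assessed value = $2,386,689 × 0.95 = $2,267,354.55
Taxable value = $2,267,354.55 − $93,000 = $2,174,354.55
Windmere County: $2,174,354.55 × 0.00353 = $7,675.4715615
Cloverhill Township: $2,174,354.55 × 0.00327 = $7,110.1393785
Glenbar CSD: $2,174,354.55 × 0.01117 = $24,287.5403235
Levies subtotal = $39,073.1512635
After credit = $39,073.1512635 − $1,208 = $37,865.1512635
Total = $37,865.1512635 + $162 = $38,027.1512635

$38,027.15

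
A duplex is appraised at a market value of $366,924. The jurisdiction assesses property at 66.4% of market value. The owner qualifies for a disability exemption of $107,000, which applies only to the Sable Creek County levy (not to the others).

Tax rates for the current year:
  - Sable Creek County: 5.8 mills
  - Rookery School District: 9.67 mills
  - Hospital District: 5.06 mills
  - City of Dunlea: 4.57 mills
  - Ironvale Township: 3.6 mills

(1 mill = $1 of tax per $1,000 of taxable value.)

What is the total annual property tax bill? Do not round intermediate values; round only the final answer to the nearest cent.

$6,371.80

Assessed value = $366,924 × 0.664 = $243,637.536
Sable Creek County: ($243,637.536 − $107,000) × 0.0058 = $136,637.536 × 0.0058 = $792.4977088
Rookery School District: $243,637.536 × 0.00967 = $2,355.97497312
Hospital District: $243,637.536 × 0.00506 = $1,232.80593216
City of Dunlea: $243,637.536 × 0.00457 = $1,113.42353952
Ironvale Township: $243,637.536 × 0.0036 = $877.0951296
Total = $6,371.7972832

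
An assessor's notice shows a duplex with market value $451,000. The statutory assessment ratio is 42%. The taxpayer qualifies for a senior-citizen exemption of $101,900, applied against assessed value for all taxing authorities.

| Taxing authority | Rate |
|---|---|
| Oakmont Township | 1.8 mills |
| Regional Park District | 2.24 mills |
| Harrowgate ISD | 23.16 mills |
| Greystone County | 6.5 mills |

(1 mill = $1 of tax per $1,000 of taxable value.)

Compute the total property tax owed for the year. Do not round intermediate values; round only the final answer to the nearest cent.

Assessed value = $451,000 × 0.42 = $189,420
Taxable value = $189,420 − $101,900 = $87,520
Oakmont Township: $87,520 × 0.0018 = $157.536
Regional Park District: $87,520 × 0.00224 = $196.0448
Harrowgate ISD: $87,520 × 0.02316 = $2,026.9632
Greystone County: $87,520 × 0.0065 = $568.88
Total = $157.536 + $196.0448 + $2,026.9632 + $568.88 = $2,949.424

$2,949.42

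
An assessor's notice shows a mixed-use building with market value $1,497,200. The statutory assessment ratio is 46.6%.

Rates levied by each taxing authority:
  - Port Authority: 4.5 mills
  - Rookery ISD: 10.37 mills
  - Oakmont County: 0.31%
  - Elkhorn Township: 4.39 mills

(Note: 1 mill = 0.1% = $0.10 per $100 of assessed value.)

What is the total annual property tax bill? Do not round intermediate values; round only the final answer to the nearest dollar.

$15,600

Assessed value = $1,497,200 × 0.466 = $697,695.2
Port Authority: $697,695.2 × 0.0045 = $3,139.6284
Rookery ISD: $697,695.2 × 0.01037 = $7,235.099224
Oakmont County: $697,695.2 × 0.0031 = $2,162.85512
Elkhorn Township: $697,695.2 × 0.00439 = $3,062.881928
Total = $15,600.464672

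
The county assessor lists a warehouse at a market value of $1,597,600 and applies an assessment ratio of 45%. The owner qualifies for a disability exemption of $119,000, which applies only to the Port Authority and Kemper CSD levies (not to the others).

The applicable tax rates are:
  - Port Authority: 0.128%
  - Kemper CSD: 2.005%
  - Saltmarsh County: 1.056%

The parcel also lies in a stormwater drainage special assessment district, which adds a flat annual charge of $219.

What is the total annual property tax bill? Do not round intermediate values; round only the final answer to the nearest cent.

$20,607.09

Assessed value = $1,597,600 × 0.45 = $718,920
Port Authority: ($718,920 − $119,000) × 0.00128 = $599,920 × 0.00128 = $767.8976
Kemper CSD: ($718,920 − $119,000) × 0.02005 = $599,920 × 0.02005 = $12,028.396
Saltmarsh County: $718,920 × 0.01056 = $7,591.7952
Levies subtotal = $20,388.0888
Total = $20,388.0888 + $219 = $20,607.0888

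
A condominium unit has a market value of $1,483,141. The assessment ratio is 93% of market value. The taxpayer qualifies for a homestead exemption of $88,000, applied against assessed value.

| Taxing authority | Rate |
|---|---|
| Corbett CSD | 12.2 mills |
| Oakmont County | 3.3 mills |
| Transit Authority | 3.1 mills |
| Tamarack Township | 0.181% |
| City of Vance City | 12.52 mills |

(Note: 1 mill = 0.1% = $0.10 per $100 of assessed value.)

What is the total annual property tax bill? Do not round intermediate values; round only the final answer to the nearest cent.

Assessed value = $1,483,141 × 0.93 = $1,379,321.13
Taxable value = $1,379,321.13 − $88,000 = $1,291,321.13
Corbett CSD: $1,291,321.13 × 0.0122 = $15,754.117786
Oakmont County: $1,291,321.13 × 0.0033 = $4,261.359729
Transit Authority: $1,291,321.13 × 0.0031 = $4,003.095503
Tamarack Township: $1,291,321.13 × 0.00181 = $2,337.2912453
City of Vance City: $1,291,321.13 × 0.01252 = $16,167.3405476
Total = $42,523.2048109

$42,523.20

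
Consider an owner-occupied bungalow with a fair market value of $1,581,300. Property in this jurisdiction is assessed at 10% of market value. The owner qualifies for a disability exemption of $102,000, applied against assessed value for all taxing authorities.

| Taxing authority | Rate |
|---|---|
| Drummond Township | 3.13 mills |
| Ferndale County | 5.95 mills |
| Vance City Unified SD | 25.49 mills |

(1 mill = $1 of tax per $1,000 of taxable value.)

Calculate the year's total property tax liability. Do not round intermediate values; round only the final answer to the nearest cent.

Assessed value = $1,581,300 × 0.1 = $158,130
Taxable value = $158,130 − $102,000 = $56,130
Drummond Township: $56,130 × 0.00313 = $175.6869
Ferndale County: $56,130 × 0.00595 = $333.9735
Vance City Unified SD: $56,130 × 0.02549 = $1,430.7537
Total = $175.6869 + $333.9735 + $1,430.7537 = $1,940.4141

$1,940.41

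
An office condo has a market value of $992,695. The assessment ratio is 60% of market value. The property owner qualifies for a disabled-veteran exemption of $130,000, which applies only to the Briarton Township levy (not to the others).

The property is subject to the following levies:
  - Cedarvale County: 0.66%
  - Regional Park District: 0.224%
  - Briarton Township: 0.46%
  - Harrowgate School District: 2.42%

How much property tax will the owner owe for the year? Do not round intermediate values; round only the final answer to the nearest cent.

$21,821.02

Assessed value = $992,695 × 0.6 = $595,617
Cedarvale County: $595,617 × 0.0066 = $3,931.0722
Regional Park District: $595,617 × 0.00224 = $1,334.18208
Briarton Township: ($595,617 − $130,000) × 0.0046 = $465,617 × 0.0046 = $2,141.8382
Harrowgate School District: $595,617 × 0.0242 = $14,413.9314
Total = $21,821.02388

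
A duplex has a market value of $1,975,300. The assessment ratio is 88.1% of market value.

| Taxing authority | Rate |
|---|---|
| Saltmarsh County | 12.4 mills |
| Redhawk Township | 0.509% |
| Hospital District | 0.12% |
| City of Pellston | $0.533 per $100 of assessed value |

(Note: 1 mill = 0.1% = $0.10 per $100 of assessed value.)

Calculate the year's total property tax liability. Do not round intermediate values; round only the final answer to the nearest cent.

Assessed value = $1,975,300 × 0.881 = $1,740,239.3
Saltmarsh County: $1,740,239.3 × 0.0124 = $21,578.96732
Redhawk Township: $1,740,239.3 × 0.00509 = $8,857.818037
Hospital District: $1,740,239.3 × 0.0012 = $2,088.28716
City of Pellston: $1,740,239.3 × 0.00533 = $9,275.475469
Total = $41,800.547986

$41,800.55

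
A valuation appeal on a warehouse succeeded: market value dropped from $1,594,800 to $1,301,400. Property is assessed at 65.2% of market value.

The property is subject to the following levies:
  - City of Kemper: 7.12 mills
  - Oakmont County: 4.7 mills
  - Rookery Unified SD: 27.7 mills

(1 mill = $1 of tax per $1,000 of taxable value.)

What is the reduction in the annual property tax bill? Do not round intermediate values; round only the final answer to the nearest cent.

$7,560.05

Old assessed value = $1,594,800 × 0.652 = $1,039,809.6
New assessed value = $1,301,400 × 0.652 = $848,512.8
Combined rate = 0.00712 + 0.0047 + 0.0277 = 0.03952
Old tax = $1,039,809.6 × 0.03952 = $41,093.275392
New tax = $848,512.8 × 0.03952 = $33,533.225856
Reduction = $41,093.275392 − $33,533.225856 = $7,560.049536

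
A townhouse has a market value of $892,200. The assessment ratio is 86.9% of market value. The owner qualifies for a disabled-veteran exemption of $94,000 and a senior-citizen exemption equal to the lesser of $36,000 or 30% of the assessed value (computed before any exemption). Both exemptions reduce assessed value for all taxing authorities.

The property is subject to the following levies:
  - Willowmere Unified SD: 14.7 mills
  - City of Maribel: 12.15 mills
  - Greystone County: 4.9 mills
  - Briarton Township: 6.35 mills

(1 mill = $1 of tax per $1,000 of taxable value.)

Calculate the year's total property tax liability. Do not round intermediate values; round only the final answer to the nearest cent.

Assessed value = $892,200 × 0.869 = $775,321.8
Senior-citizen exemption = min($36,000, 30% × $775,321.8) = min($36,000, $232,596.54) = $36,000 (dollar cap binds)
Taxable value = $775,321.8 − $94,000 − $36,000 = $645,321.8
Willowmere Unified SD: $645,321.8 × 0.0147 = $9,486.23046
City of Maribel: $645,321.8 × 0.01215 = $7,840.65987
Greystone County: $645,321.8 × 0.0049 = $3,162.07682
Briarton Township: $645,321.8 × 0.00635 = $4,097.79343
Total = $24,586.76058

$24,586.76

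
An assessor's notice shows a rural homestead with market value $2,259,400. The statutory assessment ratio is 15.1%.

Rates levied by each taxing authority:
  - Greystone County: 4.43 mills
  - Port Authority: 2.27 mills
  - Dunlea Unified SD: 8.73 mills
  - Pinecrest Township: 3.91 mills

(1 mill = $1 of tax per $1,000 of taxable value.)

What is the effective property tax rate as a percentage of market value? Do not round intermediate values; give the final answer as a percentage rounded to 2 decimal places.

0.29%

Assessed value = $2,259,400 × 0.151 = $341,169.4
Greystone County: $341,169.4 × 0.00443 = $1,511.380442
Port Authority: $341,169.4 × 0.00227 = $774.454538
Dunlea Unified SD: $341,169.4 × 0.00873 = $2,978.408862
Pinecrest Township: $341,169.4 × 0.00391 = $1,333.972354
Total tax = $6,598.216196
Effective rate = $6,598.216196 ÷ $2,259,400 = 0.29% of market value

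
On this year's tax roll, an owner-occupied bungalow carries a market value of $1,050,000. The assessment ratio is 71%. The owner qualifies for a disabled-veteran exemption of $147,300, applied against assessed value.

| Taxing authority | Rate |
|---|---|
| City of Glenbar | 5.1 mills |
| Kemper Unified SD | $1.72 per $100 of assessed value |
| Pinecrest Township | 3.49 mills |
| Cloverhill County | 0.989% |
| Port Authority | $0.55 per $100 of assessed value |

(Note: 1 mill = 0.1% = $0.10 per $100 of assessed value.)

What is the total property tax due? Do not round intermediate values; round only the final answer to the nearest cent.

$24,633.88

Assessed value = $1,050,000 × 0.71 = $745,500
Taxable value = $745,500 − $147,300 = $598,200
City of Glenbar: $598,200 × 0.0051 = $3,050.82
Kemper Unified SD: $598,200 × 0.0172 = $10,289.04
Pinecrest Township: $598,200 × 0.00349 = $2,087.718
Cloverhill County: $598,200 × 0.00989 = $5,916.198
Port Authority: $598,200 × 0.0055 = $3,290.1
Total = $24,633.876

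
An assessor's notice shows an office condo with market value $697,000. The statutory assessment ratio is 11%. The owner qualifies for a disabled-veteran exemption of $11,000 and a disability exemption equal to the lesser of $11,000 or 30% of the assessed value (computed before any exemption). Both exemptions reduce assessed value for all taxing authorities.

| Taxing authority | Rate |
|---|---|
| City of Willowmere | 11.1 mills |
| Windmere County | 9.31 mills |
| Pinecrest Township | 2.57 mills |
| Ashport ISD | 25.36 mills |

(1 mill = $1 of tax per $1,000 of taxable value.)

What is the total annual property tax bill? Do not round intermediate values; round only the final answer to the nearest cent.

Assessed value = $697,000 × 0.11 = $76,670
Disability exemption = min($11,000, 30% × $76,670) = min($11,000, $23,001) = $11,000 (dollar cap binds)
Taxable value = $76,670 − $11,000 − $11,000 = $54,670
City of Willowmere: $54,670 × 0.0111 = $606.837
Windmere County: $54,670 × 0.00931 = $508.9777
Pinecrest Township: $54,670 × 0.00257 = $140.5019
Ashport ISD: $54,670 × 0.02536 = $1,386.4312
Total = $2,642.7478

$2,642.75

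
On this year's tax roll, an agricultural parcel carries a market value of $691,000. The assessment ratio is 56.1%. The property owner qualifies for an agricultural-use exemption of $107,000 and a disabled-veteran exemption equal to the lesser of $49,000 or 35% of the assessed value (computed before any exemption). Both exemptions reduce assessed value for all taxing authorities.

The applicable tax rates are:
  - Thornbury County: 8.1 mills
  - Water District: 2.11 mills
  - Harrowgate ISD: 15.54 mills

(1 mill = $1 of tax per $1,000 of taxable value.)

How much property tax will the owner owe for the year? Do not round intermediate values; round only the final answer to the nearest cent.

$5,965.01

Assessed value = $691,000 × 0.561 = $387,651
Disabled-veteran exemption = min($49,000, 35% × $387,651) = min($49,000, $135,677.85) = $49,000 (dollar cap binds)
Taxable value = $387,651 − $107,000 − $49,000 = $231,651
Thornbury County: $231,651 × 0.0081 = $1,876.3731
Water District: $231,651 × 0.00211 = $488.78361
Harrowgate ISD: $231,651 × 0.01554 = $3,599.85654
Total = $5,965.01325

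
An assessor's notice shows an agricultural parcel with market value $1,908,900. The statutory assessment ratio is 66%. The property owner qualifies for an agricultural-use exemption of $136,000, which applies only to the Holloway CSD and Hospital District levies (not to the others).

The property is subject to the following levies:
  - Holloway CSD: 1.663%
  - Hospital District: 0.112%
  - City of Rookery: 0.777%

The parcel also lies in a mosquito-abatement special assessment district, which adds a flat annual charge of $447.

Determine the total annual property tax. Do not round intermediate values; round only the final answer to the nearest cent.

Assessed value = $1,908,900 × 0.66 = $1,259,874
Holloway CSD: ($1,259,874 − $136,000) × 0.01663 = $1,123,874 × 0.01663 = $18,690.02462
Hospital District: ($1,259,874 − $136,000) × 0.00112 = $1,123,874 × 0.00112 = $1,258.73888
City of Rookery: $1,259,874 × 0.00777 = $9,789.22098
Levies subtotal = $29,737.98448
Total = $29,737.98448 + $447 = $30,184.98448

$30,184.98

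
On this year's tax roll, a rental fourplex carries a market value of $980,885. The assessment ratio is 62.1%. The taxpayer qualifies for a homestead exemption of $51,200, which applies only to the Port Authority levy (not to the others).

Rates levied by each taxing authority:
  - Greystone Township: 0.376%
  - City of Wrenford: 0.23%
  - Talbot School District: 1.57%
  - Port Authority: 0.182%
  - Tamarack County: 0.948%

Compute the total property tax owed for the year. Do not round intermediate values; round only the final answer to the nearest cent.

$20,044.64

Assessed value = $980,885 × 0.621 = $609,129.585
Greystone Township: $609,129.585 × 0.00376 = $2,290.3272396
City of Wrenford: $609,129.585 × 0.0023 = $1,400.9980455
Talbot School District: $609,129.585 × 0.0157 = $9,563.3344845
Port Authority: ($609,129.585 − $51,200) × 0.00182 = $557,929.585 × 0.00182 = $1,015.4318447
Tamarack County: $609,129.585 × 0.00948 = $5,774.5484658
Total = $20,044.6400801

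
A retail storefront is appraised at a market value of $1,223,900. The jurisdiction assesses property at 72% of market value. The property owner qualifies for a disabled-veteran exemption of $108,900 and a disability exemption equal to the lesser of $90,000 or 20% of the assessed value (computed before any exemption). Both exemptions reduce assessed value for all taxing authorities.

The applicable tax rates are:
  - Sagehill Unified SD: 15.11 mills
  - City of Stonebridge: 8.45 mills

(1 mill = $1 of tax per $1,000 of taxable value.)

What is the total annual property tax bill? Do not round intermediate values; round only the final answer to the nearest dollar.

Assessed value = $1,223,900 × 0.72 = $881,208
Disability exemption = min($90,000, 20% × $881,208) = min($90,000, $176,241.6) = $90,000 (dollar cap binds)
Taxable value = $881,208 − $108,900 − $90,000 = $682,308
Sagehill Unified SD: $682,308 × 0.01511 = $10,309.67388
City of Stonebridge: $682,308 × 0.00845 = $5,765.5026
Total = $16,075.17648

$16,075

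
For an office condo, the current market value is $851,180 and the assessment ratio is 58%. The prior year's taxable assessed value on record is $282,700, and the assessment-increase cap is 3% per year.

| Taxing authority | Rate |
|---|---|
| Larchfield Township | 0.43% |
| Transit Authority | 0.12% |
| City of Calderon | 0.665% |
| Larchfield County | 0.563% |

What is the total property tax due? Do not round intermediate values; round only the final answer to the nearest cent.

$5,177.20

Uncapped assessed value = $851,180 × 0.58 = $493,684.4
Cap limit = $282,700 × 1.03 = $291,181
Taxable assessed value = min($493,684.4, $291,181) = $291,181 (cap binds)
Larchfield Township: $291,181 × 0.0043 = $1,252.0783
Transit Authority: $291,181 × 0.0012 = $349.4172
City of Calderon: $291,181 × 0.00665 = $1,936.35365
Larchfield County: $291,181 × 0.00563 = $1,639.34903
Total = $5,177.19818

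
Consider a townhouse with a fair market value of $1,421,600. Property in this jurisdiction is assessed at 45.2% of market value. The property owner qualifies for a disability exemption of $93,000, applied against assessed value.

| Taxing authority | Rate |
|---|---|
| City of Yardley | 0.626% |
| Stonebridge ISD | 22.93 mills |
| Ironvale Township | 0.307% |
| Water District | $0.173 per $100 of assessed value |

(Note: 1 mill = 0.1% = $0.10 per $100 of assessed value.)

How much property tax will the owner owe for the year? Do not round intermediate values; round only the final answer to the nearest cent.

Assessed value = $1,421,600 × 0.452 = $642,563.2
Taxable value = $642,563.2 − $93,000 = $549,563.2
City of Yardley: $549,563.2 × 0.00626 = $3,440.265632
Stonebridge ISD: $549,563.2 × 0.02293 = $12,601.484176
Ironvale Township: $549,563.2 × 0.00307 = $1,687.159024
Water District: $549,563.2 × 0.00173 = $950.744336
Total = $18,679.653168

$18,679.65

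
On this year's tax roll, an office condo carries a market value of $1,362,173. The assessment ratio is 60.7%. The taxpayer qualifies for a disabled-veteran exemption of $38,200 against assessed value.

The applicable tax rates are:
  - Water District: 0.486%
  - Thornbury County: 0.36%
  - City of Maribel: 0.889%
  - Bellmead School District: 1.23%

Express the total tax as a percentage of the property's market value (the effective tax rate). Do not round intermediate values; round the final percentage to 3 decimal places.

1.717%

Assessed value = $1,362,173 × 0.607 = $826,839.011
Taxable value = $826,839.011 − $38,200 = $788,639.011
Water District: $788,639.011 × 0.00486 = $3,832.78559346
Thornbury County: $788,639.011 × 0.0036 = $2,839.1004396
City of Maribel: $788,639.011 × 0.00889 = $7,011.00080779
Bellmead School District: $788,639.011 × 0.0123 = $9,700.2598353
Total tax = $23,383.14667615
Effective rate = $23,383.14667615 ÷ $1,362,173 = 1.717% of market value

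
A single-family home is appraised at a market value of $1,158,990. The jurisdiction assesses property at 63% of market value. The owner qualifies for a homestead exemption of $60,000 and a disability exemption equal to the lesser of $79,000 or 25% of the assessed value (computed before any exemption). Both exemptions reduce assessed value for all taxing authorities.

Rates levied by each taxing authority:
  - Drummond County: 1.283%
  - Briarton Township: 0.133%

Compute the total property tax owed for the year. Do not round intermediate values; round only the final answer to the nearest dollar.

Assessed value = $1,158,990 × 0.63 = $730,163.7
Disability exemption = min($79,000, 25% × $730,163.7) = min($79,000, $182,540.925) = $79,000 (dollar cap binds)
Taxable value = $730,163.7 − $60,000 − $79,000 = $591,163.7
Drummond County: $591,163.7 × 0.01283 = $7,584.630271
Briarton Township: $591,163.7 × 0.00133 = $786.247721
Total = $8,370.877992

$8,371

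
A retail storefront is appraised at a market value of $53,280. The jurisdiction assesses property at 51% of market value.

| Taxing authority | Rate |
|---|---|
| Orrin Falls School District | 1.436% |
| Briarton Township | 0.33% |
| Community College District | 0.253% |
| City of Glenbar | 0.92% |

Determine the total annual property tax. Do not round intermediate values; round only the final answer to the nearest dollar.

$799

Assessed value = $53,280 × 0.51 = $27,172.8
Orrin Falls School District: $27,172.8 × 0.01436 = $390.201408
Briarton Township: $27,172.8 × 0.0033 = $89.67024
Community College District: $27,172.8 × 0.00253 = $68.747184
City of Glenbar: $27,172.8 × 0.0092 = $249.98976
Total = $390.201408 + $89.67024 + $68.747184 + $249.98976 = $798.608592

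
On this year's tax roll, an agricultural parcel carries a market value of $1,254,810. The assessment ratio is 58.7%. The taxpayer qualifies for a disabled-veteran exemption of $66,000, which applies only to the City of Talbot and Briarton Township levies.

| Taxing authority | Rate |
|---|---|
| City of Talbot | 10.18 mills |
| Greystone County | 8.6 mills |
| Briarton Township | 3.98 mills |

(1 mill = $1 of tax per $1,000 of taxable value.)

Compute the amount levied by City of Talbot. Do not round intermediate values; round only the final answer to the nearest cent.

Assessed value = $1,254,810 × 0.587 = $736,573.47
City of Talbot taxable value = $736,573.47 − $66,000 = $670,573.47
City of Talbot levy = $670,573.47 × 0.01018 = $6,826.4379246

$6,826.44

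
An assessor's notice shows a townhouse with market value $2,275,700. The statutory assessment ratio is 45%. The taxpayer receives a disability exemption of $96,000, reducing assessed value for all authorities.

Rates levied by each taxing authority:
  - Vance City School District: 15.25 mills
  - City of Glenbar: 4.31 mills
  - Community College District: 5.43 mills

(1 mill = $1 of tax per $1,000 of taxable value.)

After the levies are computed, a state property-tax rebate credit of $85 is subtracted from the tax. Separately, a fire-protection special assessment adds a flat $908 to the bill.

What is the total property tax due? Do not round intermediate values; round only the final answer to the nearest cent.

$24,015.34

Assessed value = $2,275,700 × 0.45 = $1,024,065
Taxable value = $1,024,065 − $96,000 = $928,065
Vance City School District: $928,065 × 0.01525 = $14,152.99125
City of Glenbar: $928,065 × 0.00431 = $3,999.96015
Community College District: $928,065 × 0.00543 = $5,039.39295
Levies subtotal = $23,192.34435
After credit = $23,192.34435 − $85 = $23,107.34435
Total = $23,107.34435 + $908 = $24,015.34435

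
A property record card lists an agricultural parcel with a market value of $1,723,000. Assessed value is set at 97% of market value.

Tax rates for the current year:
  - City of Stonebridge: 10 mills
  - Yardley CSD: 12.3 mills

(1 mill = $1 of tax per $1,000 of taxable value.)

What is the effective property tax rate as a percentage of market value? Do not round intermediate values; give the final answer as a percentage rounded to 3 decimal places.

Assessed value = $1,723,000 × 0.97 = $1,671,310
City of Stonebridge: $1,671,310 × 0.01 = $16,713.1
Yardley CSD: $1,671,310 × 0.0123 = $20,557.113
Total tax = $37,270.213
Effective rate = $37,270.213 ÷ $1,723,000 = 2.163% of market value

2.163%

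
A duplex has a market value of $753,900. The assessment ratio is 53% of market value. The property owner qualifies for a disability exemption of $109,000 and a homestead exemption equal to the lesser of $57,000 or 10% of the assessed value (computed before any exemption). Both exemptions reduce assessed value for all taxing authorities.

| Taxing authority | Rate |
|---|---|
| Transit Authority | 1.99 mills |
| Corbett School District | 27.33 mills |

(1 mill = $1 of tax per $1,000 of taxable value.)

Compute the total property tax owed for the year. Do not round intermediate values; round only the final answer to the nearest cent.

Assessed value = $753,900 × 0.53 = $399,567
Homestead exemption = min($57,000, 10% × $399,567) = min($57,000, $39,956.7) = $39,956.7 (percentage binds)
Taxable value = $399,567 − $109,000 − $39,956.7 = $250,610.3
Transit Authority: $250,610.3 × 0.00199 = $498.714497
Corbett School District: $250,610.3 × 0.02733 = $6,849.179499
Total = $7,347.893996

$7,347.89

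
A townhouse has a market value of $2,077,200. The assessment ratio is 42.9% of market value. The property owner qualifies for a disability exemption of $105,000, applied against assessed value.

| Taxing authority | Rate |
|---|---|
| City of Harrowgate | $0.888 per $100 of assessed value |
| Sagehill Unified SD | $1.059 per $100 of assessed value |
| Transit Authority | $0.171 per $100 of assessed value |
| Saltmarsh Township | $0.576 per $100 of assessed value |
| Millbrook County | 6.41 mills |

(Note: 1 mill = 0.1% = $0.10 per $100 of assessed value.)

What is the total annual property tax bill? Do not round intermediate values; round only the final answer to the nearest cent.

$26,217.06

Assessed value = $2,077,200 × 0.429 = $891,118.8
Taxable value = $891,118.8 − $105,000 = $786,118.8
City of Harrowgate: $786,118.8 × 0.00888 = $6,980.734944
Sagehill Unified SD: $786,118.8 × 0.01059 = $8,324.998092
Transit Authority: $786,118.8 × 0.00171 = $1,344.263148
Saltmarsh Township: $786,118.8 × 0.00576 = $4,528.044288
Millbrook County: $786,118.8 × 0.00641 = $5,039.021508
Total = $26,217.06198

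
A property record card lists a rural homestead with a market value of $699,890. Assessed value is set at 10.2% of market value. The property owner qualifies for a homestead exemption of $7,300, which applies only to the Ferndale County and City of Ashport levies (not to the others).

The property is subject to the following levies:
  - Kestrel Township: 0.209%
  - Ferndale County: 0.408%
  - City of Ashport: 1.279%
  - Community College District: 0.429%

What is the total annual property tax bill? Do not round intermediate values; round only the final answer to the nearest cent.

Assessed value = $699,890 × 0.102 = $71,388.78
Kestrel Township: $71,388.78 × 0.00209 = $149.2025502
Ferndale County: ($71,388.78 − $7,300) × 0.00408 = $64,088.78 × 0.00408 = $261.4822224
City of Ashport: ($71,388.78 − $7,300) × 0.01279 = $64,088.78 × 0.01279 = $819.6954962
Community College District: $71,388.78 × 0.00429 = $306.2578662
Total = $1,536.638135

$1,536.64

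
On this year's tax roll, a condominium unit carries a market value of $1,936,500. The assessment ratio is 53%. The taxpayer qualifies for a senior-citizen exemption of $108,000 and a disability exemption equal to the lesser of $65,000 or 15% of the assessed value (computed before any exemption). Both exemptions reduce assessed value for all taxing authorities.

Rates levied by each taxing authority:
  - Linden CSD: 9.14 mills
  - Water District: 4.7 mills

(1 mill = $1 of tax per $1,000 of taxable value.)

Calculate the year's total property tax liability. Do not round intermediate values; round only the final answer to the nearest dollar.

Assessed value = $1,936,500 × 0.53 = $1,026,345
Disability exemption = min($65,000, 15% × $1,026,345) = min($65,000, $153,951.75) = $65,000 (dollar cap binds)
Taxable value = $1,026,345 − $108,000 − $65,000 = $853,345
Linden CSD: $853,345 × 0.00914 = $7,799.5733
Water District: $853,345 × 0.0047 = $4,010.7215
Total = $11,810.2948

$11,810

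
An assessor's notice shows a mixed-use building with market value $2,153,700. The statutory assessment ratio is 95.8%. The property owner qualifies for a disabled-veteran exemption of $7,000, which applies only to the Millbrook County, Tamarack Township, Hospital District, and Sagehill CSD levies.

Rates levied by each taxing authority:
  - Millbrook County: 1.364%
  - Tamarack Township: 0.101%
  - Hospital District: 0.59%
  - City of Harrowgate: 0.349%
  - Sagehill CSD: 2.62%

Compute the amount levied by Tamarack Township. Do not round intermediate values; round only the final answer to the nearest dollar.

$2,077

Assessed value = $2,153,700 × 0.958 = $2,063,244.6
Tamarack Township taxable value = $2,063,244.6 − $7,000 = $2,056,244.6
Tamarack Township levy = $2,056,244.6 × 0.00101 = $2,076.807046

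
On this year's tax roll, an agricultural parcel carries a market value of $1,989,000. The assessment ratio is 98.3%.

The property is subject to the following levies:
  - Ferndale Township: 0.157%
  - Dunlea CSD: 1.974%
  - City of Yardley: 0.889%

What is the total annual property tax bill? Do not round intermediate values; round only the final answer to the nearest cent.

Assessed value = $1,989,000 × 0.983 = $1,955,187
Ferndale Township: $1,955,187 × 0.00157 = $3,069.64359
Dunlea CSD: $1,955,187 × 0.01974 = $38,595.39138
City of Yardley: $1,955,187 × 0.00889 = $17,381.61243
Total = $3,069.64359 + $38,595.39138 + $17,381.61243 = $59,046.6474

$59,046.65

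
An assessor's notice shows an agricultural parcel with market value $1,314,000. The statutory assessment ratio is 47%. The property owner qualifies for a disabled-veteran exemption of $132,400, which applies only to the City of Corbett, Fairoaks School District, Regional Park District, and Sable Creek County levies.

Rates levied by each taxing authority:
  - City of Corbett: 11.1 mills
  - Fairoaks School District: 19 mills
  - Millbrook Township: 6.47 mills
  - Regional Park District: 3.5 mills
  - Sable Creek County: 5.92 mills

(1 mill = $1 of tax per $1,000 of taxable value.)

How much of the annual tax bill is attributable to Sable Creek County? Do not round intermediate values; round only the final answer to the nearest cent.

$2,872.27

Assessed value = $1,314,000 × 0.47 = $617,580
Sable Creek County taxable value = $617,580 − $132,400 = $485,180
Sable Creek County levy = $485,180 × 0.00592 = $2,872.2656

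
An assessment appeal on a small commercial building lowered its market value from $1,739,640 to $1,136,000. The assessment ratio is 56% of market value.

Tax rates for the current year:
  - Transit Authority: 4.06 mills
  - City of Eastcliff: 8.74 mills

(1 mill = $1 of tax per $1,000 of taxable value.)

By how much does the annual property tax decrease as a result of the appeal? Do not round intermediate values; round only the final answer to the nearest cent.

$4,326.89

Old assessed value = $1,739,640 × 0.56 = $974,198.4
New assessed value = $1,136,000 × 0.56 = $636,160
Combined rate = 0.00406 + 0.00874 = 0.0128
Old tax = $974,198.4 × 0.0128 = $12,469.73952
New tax = $636,160 × 0.0128 = $8,142.848
Reduction = $12,469.73952 − $8,142.848 = $4,326.89152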